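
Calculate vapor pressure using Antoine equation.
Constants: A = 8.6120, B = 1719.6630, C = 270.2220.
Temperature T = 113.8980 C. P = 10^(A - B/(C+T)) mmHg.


C+T = 384.1200
B/(C+T) = 4.4769
log10(P) = 8.6120 - 4.4769 = 4.1351
P = 10^4.1351 = 13649.2870 mmHg

13649.2870 mmHg


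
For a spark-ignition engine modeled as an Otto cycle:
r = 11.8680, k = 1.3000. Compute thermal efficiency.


r^(k-1) = 2.1005
eta = 1 - 1/2.1005 = 0.5239 = 52.3913%

52.3913%


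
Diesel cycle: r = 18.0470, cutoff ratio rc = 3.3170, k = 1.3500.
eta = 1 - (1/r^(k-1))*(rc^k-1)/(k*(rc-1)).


r^(k-1) = 2.7526
rc^k = 5.0467
eta = 0.5300 = 53.0000%

53.0000%


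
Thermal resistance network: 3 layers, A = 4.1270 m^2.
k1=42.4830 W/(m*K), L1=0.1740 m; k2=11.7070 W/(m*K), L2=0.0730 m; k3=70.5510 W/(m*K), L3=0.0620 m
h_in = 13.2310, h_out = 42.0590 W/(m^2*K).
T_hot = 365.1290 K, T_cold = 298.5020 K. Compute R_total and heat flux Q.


R_conv_in = 1/(13.2310*4.1270) = 0.0183
R_1 = 0.1740/(42.4830*4.1270) = 0.0010
R_2 = 0.0730/(11.7070*4.1270) = 0.0015
R_3 = 0.0620/(70.5510*4.1270) = 0.0002
R_conv_out = 1/(42.0590*4.1270) = 0.0058
R_total = 0.0268 K/W
Q = 66.6270 / 0.0268 = 2486.9199 W

R_total = 0.0268 K/W, Q = 2486.9199 W


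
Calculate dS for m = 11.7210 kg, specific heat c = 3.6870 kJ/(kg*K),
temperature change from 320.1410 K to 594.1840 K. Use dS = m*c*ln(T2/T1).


T2/T1 = 1.8560
ln(T2/T1) = 0.6184
dS = 11.7210 * 3.6870 * 0.6184 = 26.7255 kJ/K

26.7255 kJ/K


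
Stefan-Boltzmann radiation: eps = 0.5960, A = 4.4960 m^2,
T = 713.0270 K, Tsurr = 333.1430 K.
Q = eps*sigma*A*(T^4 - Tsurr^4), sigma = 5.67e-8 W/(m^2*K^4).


T^4 = 2.5848e+11
Tsurr^4 = 1.2318e+10
Q = 0.5960 * 5.67e-8 * 4.4960 * 2.4616e+11 = 37400.2332 W

37400.2332 W


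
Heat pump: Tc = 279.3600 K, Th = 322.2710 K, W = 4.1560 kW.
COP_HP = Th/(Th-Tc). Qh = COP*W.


COP = 322.2710 / 42.9110 = 7.5102
Qh = 7.5102 * 4.1560 = 31.2125 kW

COP = 7.5102, Qh = 31.2125 kW


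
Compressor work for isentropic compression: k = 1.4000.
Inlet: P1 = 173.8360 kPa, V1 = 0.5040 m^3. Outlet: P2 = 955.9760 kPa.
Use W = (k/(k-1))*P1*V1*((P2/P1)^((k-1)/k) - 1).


(k-1)/k = 0.2857
(P2/P1)^exp = 1.6275
W = 3.5000 * 173.8360 * 0.5040 * (1.6275 - 1) = 192.4155 kJ

192.4155 kJ


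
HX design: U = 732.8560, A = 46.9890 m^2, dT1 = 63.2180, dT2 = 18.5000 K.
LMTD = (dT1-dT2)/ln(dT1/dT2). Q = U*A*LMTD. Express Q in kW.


LMTD = 36.3911 K
Q = 732.8560 * 46.9890 * 36.3911 = 1253168.6969 W = 1253.1687 kW

1253.1687 kW


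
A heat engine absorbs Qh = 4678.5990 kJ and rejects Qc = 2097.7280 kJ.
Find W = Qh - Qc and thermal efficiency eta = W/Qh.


W = 4678.5990 - 2097.7280 = 2580.8710 kJ
eta = 2580.8710 / 4678.5990 = 0.5516 = 55.1633%

W = 2580.8710 kJ, eta = 55.1633%


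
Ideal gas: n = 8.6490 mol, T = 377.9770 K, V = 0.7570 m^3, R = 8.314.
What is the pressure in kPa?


P = nRT/V = 8.6490 * 8.314 * 377.9770 / 0.7570
= 27179.4892 / 0.7570 = 35904.2130 Pa = 35.9042 kPa

35.9042 kPa


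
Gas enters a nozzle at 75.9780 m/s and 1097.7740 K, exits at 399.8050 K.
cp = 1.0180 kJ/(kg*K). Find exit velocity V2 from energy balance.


dT = 697.9690 K
2*cp*1000*dT = 1421064.8840
V1^2 = 5772.6565
V2 = sqrt(1426837.5405) = 1194.5031 m/s

1194.5031 m/s


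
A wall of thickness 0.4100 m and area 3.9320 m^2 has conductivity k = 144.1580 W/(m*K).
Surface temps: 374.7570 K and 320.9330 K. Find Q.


dT = 53.8240 K
Q = 144.1580 * 3.9320 * 53.8240 / 0.4100 = 74412.2387 W

74412.2387 W


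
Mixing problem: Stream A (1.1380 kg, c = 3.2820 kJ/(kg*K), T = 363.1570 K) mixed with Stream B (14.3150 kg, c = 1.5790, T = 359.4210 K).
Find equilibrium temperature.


num = 9480.4921
den = 26.3383
Tf = 359.9508 K

359.9508 K


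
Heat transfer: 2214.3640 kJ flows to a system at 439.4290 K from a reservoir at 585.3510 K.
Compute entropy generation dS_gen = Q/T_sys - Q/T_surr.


dS_sys = 2214.3640/439.4290 = 5.0392 kJ/K
dS_surr = -2214.3640/585.3510 = -3.7830 kJ/K
dS_gen = 5.0392 - 3.7830 = 1.2562 kJ/K (irreversible)

dS_gen = 1.2562 kJ/K, irreversible


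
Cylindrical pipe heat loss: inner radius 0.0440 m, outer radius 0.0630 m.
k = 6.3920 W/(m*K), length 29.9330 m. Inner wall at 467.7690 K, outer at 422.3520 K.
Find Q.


dT = 45.4170 K
ln(ro/ri) = 0.3589
Q = 2*pi*6.3920*29.9330*45.4170 / 0.3589 = 152109.8381 W

152109.8381 W


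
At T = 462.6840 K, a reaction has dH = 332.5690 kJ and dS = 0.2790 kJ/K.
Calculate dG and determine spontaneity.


T*dS = 462.6840 * 0.2790 = 129.0888 kJ
dG = 332.5690 - 129.0888 = 203.4802 kJ (non-spontaneous)

dG = 203.4802 kJ, non-spontaneous


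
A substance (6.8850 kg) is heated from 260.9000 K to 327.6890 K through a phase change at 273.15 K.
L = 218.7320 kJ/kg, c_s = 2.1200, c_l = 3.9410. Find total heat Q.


Q1 (sensible, solid) = 6.8850 * 2.1200 * 12.2500 = 178.8034 kJ
Q2 (latent) = 6.8850 * 218.7320 = 1505.9698 kJ
Q3 (sensible, liquid) = 6.8850 * 3.9410 * 54.5390 = 1479.8495 kJ
Q_total = 3164.6228 kJ

3164.6228 kJ


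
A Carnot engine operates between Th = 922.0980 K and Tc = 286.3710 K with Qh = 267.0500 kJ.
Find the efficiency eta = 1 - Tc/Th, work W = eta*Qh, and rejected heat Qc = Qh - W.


eta = 1 - 286.3710/922.0980 = 0.6894
W = 0.6894 * 267.0500 = 184.1137 kJ
Qc = 267.0500 - 184.1137 = 82.9363 kJ

eta = 68.9435%, W = 184.1137 kJ, Qc = 82.9363 kJ


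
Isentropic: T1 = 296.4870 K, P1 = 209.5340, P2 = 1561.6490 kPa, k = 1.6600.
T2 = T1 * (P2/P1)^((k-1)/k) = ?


(k-1)/k = 0.3976
(P2/P1)^exp = 2.2224
T2 = 296.4870 * 2.2224 = 658.9239 K

658.9239 K


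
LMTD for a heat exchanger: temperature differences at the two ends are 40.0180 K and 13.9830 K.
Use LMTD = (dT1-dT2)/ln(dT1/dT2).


dT1/dT2 = 2.8619
ln(dT1/dT2) = 1.0515
LMTD = 26.0350 / 1.0515 = 24.7602 K

24.7602 K


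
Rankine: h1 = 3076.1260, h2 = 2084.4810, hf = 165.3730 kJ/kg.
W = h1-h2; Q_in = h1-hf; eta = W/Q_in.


W = 991.6450 kJ/kg
Q_in = 2910.7530 kJ/kg
eta = 0.3407 = 34.0683%

eta = 34.0683%


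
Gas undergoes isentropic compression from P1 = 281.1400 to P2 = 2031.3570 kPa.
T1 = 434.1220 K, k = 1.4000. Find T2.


(k-1)/k = 0.2857
(P2/P1)^exp = 1.7595
T2 = 434.1220 * 1.7595 = 763.8382 K

763.8382 K


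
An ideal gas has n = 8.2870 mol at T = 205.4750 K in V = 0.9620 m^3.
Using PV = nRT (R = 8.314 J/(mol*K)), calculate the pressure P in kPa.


P = nRT/V = 8.2870 * 8.314 * 205.4750 / 0.9620
= 14156.8408 / 0.9620 = 14716.0507 Pa = 14.7161 kPa

14.7161 kPa


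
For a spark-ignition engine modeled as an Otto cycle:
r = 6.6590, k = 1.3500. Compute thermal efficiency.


r^(k-1) = 1.9417
eta = 1 - 1/1.9417 = 0.4850 = 48.5000%

48.5000%


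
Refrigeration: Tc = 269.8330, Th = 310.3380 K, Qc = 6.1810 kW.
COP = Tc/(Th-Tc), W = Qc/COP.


COP = 269.8330 / 40.5050 = 6.6617
W = 6.1810 / 6.6617 = 0.9278 kW

COP = 6.6617, W = 0.9278 kW


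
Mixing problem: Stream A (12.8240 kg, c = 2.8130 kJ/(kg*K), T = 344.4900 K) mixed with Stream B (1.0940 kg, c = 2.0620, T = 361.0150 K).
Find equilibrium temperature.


num = 13241.4897
den = 38.3297
Tf = 345.4625 K

345.4625 K


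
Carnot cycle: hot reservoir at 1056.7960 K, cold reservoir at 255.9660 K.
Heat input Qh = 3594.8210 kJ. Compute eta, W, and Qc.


eta = 1 - 255.9660/1056.7960 = 0.7578
W = 0.7578 * 3594.8210 = 2724.1213 kJ
Qc = 3594.8210 - 2724.1213 = 870.6997 kJ

eta = 75.7791%, W = 2724.1213 kJ, Qc = 870.6997 kJ


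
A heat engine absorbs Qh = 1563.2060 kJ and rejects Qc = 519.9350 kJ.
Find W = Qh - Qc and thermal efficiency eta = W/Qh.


W = 1563.2060 - 519.9350 = 1043.2710 kJ
eta = 1043.2710 / 1563.2060 = 0.6674 = 66.7392%

W = 1043.2710 kJ, eta = 66.7392%


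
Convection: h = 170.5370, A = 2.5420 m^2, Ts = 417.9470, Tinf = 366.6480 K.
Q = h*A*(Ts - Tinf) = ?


dT = 51.2990 K
Q = 170.5370 * 2.5420 * 51.2990 = 22238.3758 W

22238.3758 W


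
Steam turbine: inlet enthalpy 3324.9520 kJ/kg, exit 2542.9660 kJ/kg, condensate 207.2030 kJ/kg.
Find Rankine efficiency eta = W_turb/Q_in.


W = 781.9860 kJ/kg
Q_in = 3117.7490 kJ/kg
eta = 0.2508 = 25.0817%

eta = 25.0817%


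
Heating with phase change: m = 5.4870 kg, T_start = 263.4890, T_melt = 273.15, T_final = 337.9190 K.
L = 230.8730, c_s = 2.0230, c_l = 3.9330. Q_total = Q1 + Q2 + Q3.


Q1 (sensible, solid) = 5.4870 * 2.0230 * 9.6610 = 107.2390 kJ
Q2 (latent) = 5.4870 * 230.8730 = 1266.8002 kJ
Q3 (sensible, liquid) = 5.4870 * 3.9330 * 64.7690 = 1397.7390 kJ
Q_total = 2771.7782 kJ

2771.7782 kJ


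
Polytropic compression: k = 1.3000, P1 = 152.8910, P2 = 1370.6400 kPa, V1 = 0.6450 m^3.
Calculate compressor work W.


(k-1)/k = 0.2308
(P2/P1)^exp = 1.6589
W = 4.3333 * 152.8910 * 0.6450 * (1.6589 - 1) = 281.5632 kJ

281.5632 kJ


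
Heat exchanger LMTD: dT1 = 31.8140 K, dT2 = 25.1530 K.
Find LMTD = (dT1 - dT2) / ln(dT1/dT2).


dT1/dT2 = 1.2648
ln(dT1/dT2) = 0.2349
LMTD = 6.6610 / 0.2349 = 28.3532 K

28.3532 K


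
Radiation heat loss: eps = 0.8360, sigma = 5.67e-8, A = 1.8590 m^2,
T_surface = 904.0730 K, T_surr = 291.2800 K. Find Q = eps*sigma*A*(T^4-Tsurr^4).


T^4 = 6.6806e+11
Tsurr^4 = 7.1985e+09
Q = 0.8360 * 5.67e-8 * 1.8590 * 6.6086e+11 = 58234.1422 W

58234.1422 W


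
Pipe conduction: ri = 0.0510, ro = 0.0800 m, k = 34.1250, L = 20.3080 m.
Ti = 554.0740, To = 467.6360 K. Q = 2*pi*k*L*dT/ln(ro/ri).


dT = 86.4380 K
ln(ro/ri) = 0.4502
Q = 2*pi*34.1250*20.3080*86.4380 / 0.4502 = 836022.4417 W

836022.4417 W


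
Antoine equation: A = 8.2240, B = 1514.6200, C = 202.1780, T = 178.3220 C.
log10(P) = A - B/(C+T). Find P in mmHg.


C+T = 380.5000
B/(C+T) = 3.9806
log10(P) = 8.2240 - 3.9806 = 4.2434
P = 10^4.2434 = 17514.4108 mmHg

17514.4108 mmHg


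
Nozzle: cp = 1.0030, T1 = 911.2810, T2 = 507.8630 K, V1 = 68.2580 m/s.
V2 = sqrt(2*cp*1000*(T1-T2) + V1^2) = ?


dT = 403.4180 K
2*cp*1000*dT = 809256.5080
V1^2 = 4659.1546
V2 = sqrt(813915.6626) = 902.1727 m/s

902.1727 m/s


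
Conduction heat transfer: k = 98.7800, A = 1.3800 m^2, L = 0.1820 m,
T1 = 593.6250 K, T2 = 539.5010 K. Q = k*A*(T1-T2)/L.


dT = 54.1240 K
Q = 98.7800 * 1.3800 * 54.1240 / 0.1820 = 40538.4002 W

40538.4002 W


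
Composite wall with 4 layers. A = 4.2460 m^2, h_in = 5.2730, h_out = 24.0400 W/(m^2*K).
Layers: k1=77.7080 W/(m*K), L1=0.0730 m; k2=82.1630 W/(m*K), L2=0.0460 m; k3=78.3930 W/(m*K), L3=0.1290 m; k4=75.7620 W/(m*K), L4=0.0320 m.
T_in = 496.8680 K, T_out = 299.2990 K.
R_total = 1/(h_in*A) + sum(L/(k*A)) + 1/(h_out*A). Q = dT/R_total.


R_conv_in = 1/(5.2730*4.2460) = 0.0447
R_1 = 0.0730/(77.7080*4.2460) = 0.0002
R_2 = 0.0460/(82.1630*4.2460) = 0.0001
R_3 = 0.1290/(78.3930*4.2460) = 0.0004
R_4 = 0.0320/(75.7620*4.2460) = 9.9476e-05
R_conv_out = 1/(24.0400*4.2460) = 0.0098
R_total = 0.0553 K/W
Q = 197.5690 / 0.0553 = 3572.5834 W

R_total = 0.0553 K/W, Q = 3572.5834 W


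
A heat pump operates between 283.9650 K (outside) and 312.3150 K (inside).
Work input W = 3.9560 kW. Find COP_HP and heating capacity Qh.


COP = 312.3150 / 28.3500 = 11.0164
Qh = 11.0164 * 3.9560 = 43.5809 kW

COP = 11.0164, Qh = 43.5809 kW


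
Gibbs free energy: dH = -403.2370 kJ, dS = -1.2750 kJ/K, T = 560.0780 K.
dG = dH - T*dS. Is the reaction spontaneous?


T*dS = 560.0780 * -1.2750 = -714.0994 kJ
dG = -403.2370 + 714.0994 = 310.8624 kJ (non-spontaneous)

dG = 310.8624 kJ, non-spontaneous


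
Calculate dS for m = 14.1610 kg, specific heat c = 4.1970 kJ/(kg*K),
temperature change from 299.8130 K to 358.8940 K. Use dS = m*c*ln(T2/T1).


T2/T1 = 1.1971
ln(T2/T1) = 0.1799
dS = 14.1610 * 4.1970 * 0.1799 = 10.6902 kJ/K

10.6902 kJ/K


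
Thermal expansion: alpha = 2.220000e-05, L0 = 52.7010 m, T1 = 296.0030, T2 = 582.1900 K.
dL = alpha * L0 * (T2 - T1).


dT = 286.1870 K
dL = 2.220000e-05 * 52.7010 * 286.1870 = 0.334828 m
L_final = 53.035828 m

dL = 0.334828 m


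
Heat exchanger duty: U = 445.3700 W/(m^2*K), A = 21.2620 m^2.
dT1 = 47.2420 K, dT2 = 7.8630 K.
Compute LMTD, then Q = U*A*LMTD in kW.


LMTD = 21.9612 K
Q = 445.3700 * 21.2620 * 21.9612 = 207960.8508 W = 207.9609 kW

207.9609 kW


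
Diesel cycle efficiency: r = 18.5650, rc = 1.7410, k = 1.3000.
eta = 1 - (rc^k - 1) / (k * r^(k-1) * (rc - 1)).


r^(k-1) = 2.4022
rc^k = 2.0561
eta = 0.5436 = 54.3623%

54.3623%


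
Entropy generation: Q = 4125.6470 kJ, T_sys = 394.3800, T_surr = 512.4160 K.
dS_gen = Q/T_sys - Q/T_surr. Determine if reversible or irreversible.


dS_sys = 4125.6470/394.3800 = 10.4611 kJ/K
dS_surr = -4125.6470/512.4160 = -8.0514 kJ/K
dS_gen = 10.4611 - 8.0514 = 2.4097 kJ/K (irreversible)

dS_gen = 2.4097 kJ/K, irreversible


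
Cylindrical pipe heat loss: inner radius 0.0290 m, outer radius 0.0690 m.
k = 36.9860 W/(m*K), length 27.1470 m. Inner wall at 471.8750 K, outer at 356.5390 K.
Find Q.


dT = 115.3360 K
ln(ro/ri) = 0.8668
Q = 2*pi*36.9860*27.1470*115.3360 / 0.8668 = 839420.7705 W

839420.7705 W


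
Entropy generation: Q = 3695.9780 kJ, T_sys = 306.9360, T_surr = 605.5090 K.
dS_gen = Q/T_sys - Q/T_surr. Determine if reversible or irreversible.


dS_sys = 3695.9780/306.9360 = 12.0415 kJ/K
dS_surr = -3695.9780/605.5090 = -6.1039 kJ/K
dS_gen = 12.0415 - 6.1039 = 5.9376 kJ/K (irreversible)

dS_gen = 5.9376 kJ/K, irreversible


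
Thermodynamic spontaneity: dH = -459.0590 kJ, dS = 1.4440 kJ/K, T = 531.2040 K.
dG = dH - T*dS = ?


T*dS = 531.2040 * 1.4440 = 767.0586 kJ
dG = -459.0590 - 767.0586 = -1226.1176 kJ (spontaneous)

dG = -1226.1176 kJ, spontaneous


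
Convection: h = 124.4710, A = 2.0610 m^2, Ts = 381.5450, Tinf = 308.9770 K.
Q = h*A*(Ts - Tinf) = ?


dT = 72.5680 K
Q = 124.4710 * 2.0610 * 72.5680 = 18616.2124 W

18616.2124 W


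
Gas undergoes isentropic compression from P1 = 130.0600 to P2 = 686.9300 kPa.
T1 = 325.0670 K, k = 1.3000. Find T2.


(k-1)/k = 0.2308
(P2/P1)^exp = 1.4682
T2 = 325.0670 * 1.4682 = 477.2717 K

477.2717 K


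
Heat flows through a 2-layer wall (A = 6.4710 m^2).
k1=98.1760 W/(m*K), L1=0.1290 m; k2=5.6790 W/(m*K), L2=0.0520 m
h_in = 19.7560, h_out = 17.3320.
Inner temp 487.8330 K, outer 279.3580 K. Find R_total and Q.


R_conv_in = 1/(19.7560*6.4710) = 0.0078
R_1 = 0.1290/(98.1760*6.4710) = 0.0002
R_2 = 0.0520/(5.6790*6.4710) = 0.0014
R_conv_out = 1/(17.3320*6.4710) = 0.0089
R_total = 0.0184 K/W
Q = 208.4750 / 0.0184 = 11357.0243 W

R_total = 0.0184 K/W, Q = 11357.0243 W


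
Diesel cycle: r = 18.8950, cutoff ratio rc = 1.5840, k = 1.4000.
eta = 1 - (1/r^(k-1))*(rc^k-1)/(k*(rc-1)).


r^(k-1) = 3.2400
rc^k = 1.9040
eta = 0.6588 = 65.8753%

65.8753%


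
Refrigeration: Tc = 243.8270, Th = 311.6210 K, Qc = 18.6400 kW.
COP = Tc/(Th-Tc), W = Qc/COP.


COP = 243.8270 / 67.7940 = 3.5966
W = 18.6400 / 3.5966 = 5.1827 kW

COP = 3.5966, W = 5.1827 kW


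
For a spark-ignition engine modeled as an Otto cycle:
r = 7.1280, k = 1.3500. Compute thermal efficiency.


r^(k-1) = 1.9886
eta = 1 - 1/1.9886 = 0.4971 = 49.7124%

49.7124%


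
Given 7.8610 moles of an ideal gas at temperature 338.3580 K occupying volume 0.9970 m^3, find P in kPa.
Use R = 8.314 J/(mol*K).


P = nRT/V = 7.8610 * 8.314 * 338.3580 / 0.9970
= 22113.8452 / 0.9970 = 22180.3864 Pa = 22.1804 kPa

22.1804 kPa


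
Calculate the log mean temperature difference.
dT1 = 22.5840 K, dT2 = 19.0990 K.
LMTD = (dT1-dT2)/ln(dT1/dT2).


dT1/dT2 = 1.1825
ln(dT1/dT2) = 0.1676
LMTD = 3.4850 / 0.1676 = 20.7928 K

20.7928 K


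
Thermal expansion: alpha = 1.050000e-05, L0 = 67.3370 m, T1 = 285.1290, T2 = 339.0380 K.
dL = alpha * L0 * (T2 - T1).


dT = 53.9090 K
dL = 1.050000e-05 * 67.3370 * 53.9090 = 0.038116 m
L_final = 67.375116 m

dL = 0.038116 m


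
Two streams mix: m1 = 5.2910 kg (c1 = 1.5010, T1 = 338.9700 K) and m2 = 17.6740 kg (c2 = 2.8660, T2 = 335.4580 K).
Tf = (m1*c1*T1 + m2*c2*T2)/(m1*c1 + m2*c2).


num = 19684.2124
den = 58.5955
Tf = 335.9340 K

335.9340 K


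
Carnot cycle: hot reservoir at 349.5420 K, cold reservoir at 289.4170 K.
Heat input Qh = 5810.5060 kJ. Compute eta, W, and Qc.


eta = 1 - 289.4170/349.5420 = 0.1720
W = 0.1720 * 5810.5060 = 999.4698 kJ
Qc = 5810.5060 - 999.4698 = 4811.0362 kJ

eta = 17.2011%, W = 999.4698 kJ, Qc = 4811.0362 kJ


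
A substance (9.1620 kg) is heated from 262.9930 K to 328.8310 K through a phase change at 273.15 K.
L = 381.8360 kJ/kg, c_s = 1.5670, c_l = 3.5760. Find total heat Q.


Q1 (sensible, solid) = 9.1620 * 1.5670 * 10.1570 = 145.8226 kJ
Q2 (latent) = 9.1620 * 381.8360 = 3498.3814 kJ
Q3 (sensible, liquid) = 9.1620 * 3.5760 * 55.6810 = 1824.2940 kJ
Q_total = 5468.4980 kJ

5468.4980 kJ


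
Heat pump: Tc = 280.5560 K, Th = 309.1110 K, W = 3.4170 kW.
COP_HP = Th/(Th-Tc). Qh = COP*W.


COP = 309.1110 / 28.5550 = 10.8251
Qh = 10.8251 * 3.4170 = 36.9894 kW

COP = 10.8251, Qh = 36.9894 kW


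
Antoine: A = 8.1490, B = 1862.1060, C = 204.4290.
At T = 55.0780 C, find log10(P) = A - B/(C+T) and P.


C+T = 259.5070
B/(C+T) = 7.1756
log10(P) = 8.1490 - 7.1756 = 0.9734
P = 10^0.9734 = 9.4069 mmHg

9.4069 mmHg


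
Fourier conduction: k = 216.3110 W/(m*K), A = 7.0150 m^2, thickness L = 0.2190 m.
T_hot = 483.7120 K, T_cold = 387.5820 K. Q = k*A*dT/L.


dT = 96.1300 K
Q = 216.3110 * 7.0150 * 96.1300 / 0.2190 = 666071.8934 W

666071.8934 W


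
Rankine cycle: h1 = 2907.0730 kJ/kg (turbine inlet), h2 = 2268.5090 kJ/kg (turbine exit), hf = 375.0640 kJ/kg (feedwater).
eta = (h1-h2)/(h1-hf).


W = 638.5640 kJ/kg
Q_in = 2532.0090 kJ/kg
eta = 0.2522 = 25.2197%

eta = 25.2197%


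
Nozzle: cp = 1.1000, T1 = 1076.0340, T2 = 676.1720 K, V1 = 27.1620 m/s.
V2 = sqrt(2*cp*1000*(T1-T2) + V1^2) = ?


dT = 399.8620 K
2*cp*1000*dT = 879696.4000
V1^2 = 737.7742
V2 = sqrt(880434.1742) = 938.3145 m/s

938.3145 m/s


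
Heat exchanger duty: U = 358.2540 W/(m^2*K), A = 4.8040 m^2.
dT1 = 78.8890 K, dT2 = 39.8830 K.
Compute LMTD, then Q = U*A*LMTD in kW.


LMTD = 57.1859 K
Q = 358.2540 * 4.8040 * 57.1859 = 98419.8595 W = 98.4199 kW

98.4199 kW


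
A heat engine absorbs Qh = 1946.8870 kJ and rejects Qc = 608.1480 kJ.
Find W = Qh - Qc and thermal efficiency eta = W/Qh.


W = 1946.8870 - 608.1480 = 1338.7390 kJ
eta = 1338.7390 / 1946.8870 = 0.6876 = 68.7631%

W = 1338.7390 kJ, eta = 68.7631%


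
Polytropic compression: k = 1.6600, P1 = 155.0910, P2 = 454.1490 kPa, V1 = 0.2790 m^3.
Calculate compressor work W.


(k-1)/k = 0.3976
(P2/P1)^exp = 1.5329
W = 2.5152 * 155.0910 * 0.2790 * (1.5329 - 1) = 57.9989 kJ

57.9989 kJ


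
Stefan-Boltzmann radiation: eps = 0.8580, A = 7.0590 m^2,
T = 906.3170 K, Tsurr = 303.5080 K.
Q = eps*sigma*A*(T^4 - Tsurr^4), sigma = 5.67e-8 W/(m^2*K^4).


T^4 = 6.7472e+11
Tsurr^4 = 8.4856e+09
Q = 0.8580 * 5.67e-8 * 7.0590 * 6.6623e+11 = 228790.2374 W

228790.2374 W


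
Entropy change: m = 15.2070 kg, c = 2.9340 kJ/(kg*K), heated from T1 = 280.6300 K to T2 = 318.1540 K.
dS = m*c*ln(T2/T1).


T2/T1 = 1.1337
ln(T2/T1) = 0.1255
dS = 15.2070 * 2.9340 * 0.1255 = 5.5994 kJ/K

5.5994 kJ/K


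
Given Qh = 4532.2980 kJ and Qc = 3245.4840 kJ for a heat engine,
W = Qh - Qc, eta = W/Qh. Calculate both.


W = 4532.2980 - 3245.4840 = 1286.8140 kJ
eta = 1286.8140 / 4532.2980 = 0.2839 = 28.3921%

W = 1286.8140 kJ, eta = 28.3921%


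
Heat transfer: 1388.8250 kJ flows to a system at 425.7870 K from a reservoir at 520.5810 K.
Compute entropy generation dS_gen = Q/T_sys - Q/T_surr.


dS_sys = 1388.8250/425.7870 = 3.2618 kJ/K
dS_surr = -1388.8250/520.5810 = -2.6678 kJ/K
dS_gen = 3.2618 - 2.6678 = 0.5939 kJ/K (irreversible)

dS_gen = 0.5939 kJ/K, irreversible


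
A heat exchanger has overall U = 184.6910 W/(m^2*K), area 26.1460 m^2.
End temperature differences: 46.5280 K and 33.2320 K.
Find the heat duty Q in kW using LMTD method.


LMTD = 39.5078 K
Q = 184.6910 * 26.1460 * 39.5078 = 190780.5059 W = 190.7805 kW

190.7805 kW


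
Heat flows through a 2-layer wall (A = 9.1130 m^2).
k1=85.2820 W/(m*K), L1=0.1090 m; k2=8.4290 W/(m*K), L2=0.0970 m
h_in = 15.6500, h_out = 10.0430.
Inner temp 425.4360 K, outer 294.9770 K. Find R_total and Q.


R_conv_in = 1/(15.6500*9.1130) = 0.0070
R_1 = 0.1090/(85.2820*9.1130) = 0.0001
R_2 = 0.0970/(8.4290*9.1130) = 0.0013
R_conv_out = 1/(10.0430*9.1130) = 0.0109
R_total = 0.0193 K/W
Q = 130.4590 / 0.0193 = 6745.1634 W

R_total = 0.0193 K/W, Q = 6745.1634 W


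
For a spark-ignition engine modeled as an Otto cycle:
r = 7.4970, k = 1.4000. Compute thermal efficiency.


r^(k-1) = 2.2385
eta = 1 - 1/2.2385 = 0.5533 = 55.3270%

55.3270%


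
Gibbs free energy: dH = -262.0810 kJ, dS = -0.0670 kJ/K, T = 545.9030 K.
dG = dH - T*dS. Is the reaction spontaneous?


T*dS = 545.9030 * -0.0670 = -36.5755 kJ
dG = -262.0810 + 36.5755 = -225.5055 kJ (spontaneous)

dG = -225.5055 kJ, spontaneous


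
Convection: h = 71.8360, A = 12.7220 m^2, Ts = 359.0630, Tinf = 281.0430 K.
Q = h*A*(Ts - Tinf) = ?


dT = 78.0200 K
Q = 71.8360 * 12.7220 * 78.0200 = 71302.2901 W

71302.2901 W


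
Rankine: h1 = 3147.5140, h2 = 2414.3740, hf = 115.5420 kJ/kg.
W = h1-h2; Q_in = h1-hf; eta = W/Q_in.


W = 733.1400 kJ/kg
Q_in = 3031.9720 kJ/kg
eta = 0.2418 = 24.1803%

eta = 24.1803%


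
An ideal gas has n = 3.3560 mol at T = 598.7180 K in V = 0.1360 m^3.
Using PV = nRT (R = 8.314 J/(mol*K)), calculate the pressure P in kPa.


P = nRT/V = 3.3560 * 8.314 * 598.7180 / 0.1360
= 16705.3003 / 0.1360 = 122833.0905 Pa = 122.8331 kPa

122.8331 kPa


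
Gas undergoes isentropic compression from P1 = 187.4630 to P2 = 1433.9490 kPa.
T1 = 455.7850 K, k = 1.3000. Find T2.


(k-1)/k = 0.2308
(P2/P1)^exp = 1.5992
T2 = 455.7850 * 1.5992 = 728.9066 K

728.9066 K


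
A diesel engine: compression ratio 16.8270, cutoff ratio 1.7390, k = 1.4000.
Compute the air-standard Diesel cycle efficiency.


r^(k-1) = 3.0932
rc^k = 2.1698
eta = 0.6345 = 63.4459%

63.4459%


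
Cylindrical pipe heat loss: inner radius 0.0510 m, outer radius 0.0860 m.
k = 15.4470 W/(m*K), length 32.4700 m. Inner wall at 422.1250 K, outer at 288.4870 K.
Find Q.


dT = 133.6380 K
ln(ro/ri) = 0.5225
Q = 2*pi*15.4470*32.4700*133.6380 / 0.5225 = 805994.2994 W

805994.2994 W


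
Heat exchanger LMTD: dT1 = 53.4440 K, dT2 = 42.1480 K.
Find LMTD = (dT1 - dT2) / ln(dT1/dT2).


dT1/dT2 = 1.2680
ln(dT1/dT2) = 0.2374
LMTD = 11.2960 / 0.2374 = 47.5727 K

47.5727 K


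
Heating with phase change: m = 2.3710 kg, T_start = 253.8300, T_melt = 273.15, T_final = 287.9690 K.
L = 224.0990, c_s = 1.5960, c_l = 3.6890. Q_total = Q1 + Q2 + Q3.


Q1 (sensible, solid) = 2.3710 * 1.5960 * 19.3200 = 73.1091 kJ
Q2 (latent) = 2.3710 * 224.0990 = 531.3387 kJ
Q3 (sensible, liquid) = 2.3710 * 3.6890 * 14.8190 = 129.6161 kJ
Q_total = 734.0640 kJ

734.0640 kJ


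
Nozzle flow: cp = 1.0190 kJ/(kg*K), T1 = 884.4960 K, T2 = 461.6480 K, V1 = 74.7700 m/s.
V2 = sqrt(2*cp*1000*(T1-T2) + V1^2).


dT = 422.8480 K
2*cp*1000*dT = 861764.2240
V1^2 = 5590.5529
V2 = sqrt(867354.7769) = 931.3188 m/s

931.3188 m/s


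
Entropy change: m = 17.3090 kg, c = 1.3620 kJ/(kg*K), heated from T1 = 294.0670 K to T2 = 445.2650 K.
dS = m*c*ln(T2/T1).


T2/T1 = 1.5142
ln(T2/T1) = 0.4149
dS = 17.3090 * 1.3620 * 0.4149 = 9.7803 kJ/K

9.7803 kJ/K


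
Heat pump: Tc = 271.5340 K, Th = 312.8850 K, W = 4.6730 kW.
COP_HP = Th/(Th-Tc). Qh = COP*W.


COP = 312.8850 / 41.3510 = 7.5666
Qh = 7.5666 * 4.6730 = 35.3586 kW

COP = 7.5666, Qh = 35.3586 kW


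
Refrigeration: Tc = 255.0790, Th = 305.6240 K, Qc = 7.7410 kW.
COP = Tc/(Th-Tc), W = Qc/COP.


COP = 255.0790 / 50.5450 = 5.0466
W = 7.7410 / 5.0466 = 1.5339 kW

COP = 5.0466, W = 1.5339 kW


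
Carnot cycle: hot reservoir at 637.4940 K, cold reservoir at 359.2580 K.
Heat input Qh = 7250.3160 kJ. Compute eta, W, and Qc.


eta = 1 - 359.2580/637.4940 = 0.4365
W = 0.4365 * 7250.3160 = 3164.4202 kJ
Qc = 7250.3160 - 3164.4202 = 4085.8958 kJ

eta = 43.6453%, W = 3164.4202 kJ, Qc = 4085.8958 kJ


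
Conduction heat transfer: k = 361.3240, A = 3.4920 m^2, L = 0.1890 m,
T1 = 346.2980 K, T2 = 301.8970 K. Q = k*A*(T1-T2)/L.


dT = 44.4010 K
Q = 361.3240 * 3.4920 * 44.4010 / 0.1890 = 296416.2384 W

296416.2384 W


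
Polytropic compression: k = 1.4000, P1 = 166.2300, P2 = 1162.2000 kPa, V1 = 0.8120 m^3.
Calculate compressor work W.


(k-1)/k = 0.2857
(P2/P1)^exp = 1.7430
W = 3.5000 * 166.2300 * 0.8120 * (1.7430 - 1) = 351.0288 kJ

351.0288 kJ


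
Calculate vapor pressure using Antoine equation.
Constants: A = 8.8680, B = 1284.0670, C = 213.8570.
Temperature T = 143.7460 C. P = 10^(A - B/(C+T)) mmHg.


C+T = 357.6030
B/(C+T) = 3.5908
log10(P) = 8.8680 - 3.5908 = 5.2772
P = 10^5.2772 = 189338.4148 mmHg

189338.4148 mmHg


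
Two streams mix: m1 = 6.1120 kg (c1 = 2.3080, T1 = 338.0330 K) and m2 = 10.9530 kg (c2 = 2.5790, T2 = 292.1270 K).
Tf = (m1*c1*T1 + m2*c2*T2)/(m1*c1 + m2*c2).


num = 13020.4024
den = 42.3543
Tf = 307.4164 K

307.4164 K


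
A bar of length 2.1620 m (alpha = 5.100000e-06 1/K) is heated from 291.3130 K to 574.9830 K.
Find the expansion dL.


dT = 283.6700 K
dL = 5.100000e-06 * 2.1620 * 283.6700 = 0.003128 m
L_final = 2.165128 m

dL = 0.003128 m


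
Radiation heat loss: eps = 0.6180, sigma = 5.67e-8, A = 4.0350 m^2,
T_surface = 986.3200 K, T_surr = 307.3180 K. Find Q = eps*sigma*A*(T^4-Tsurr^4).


T^4 = 9.4639e+11
Tsurr^4 = 8.9197e+09
Q = 0.6180 * 5.67e-8 * 4.0350 * 9.3747e+11 = 132548.1899 W

132548.1899 W


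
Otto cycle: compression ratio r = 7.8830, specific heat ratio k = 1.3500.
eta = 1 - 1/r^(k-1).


r^(k-1) = 2.0599
eta = 1 - 1/2.0599 = 0.5145 = 51.4535%

51.4535%


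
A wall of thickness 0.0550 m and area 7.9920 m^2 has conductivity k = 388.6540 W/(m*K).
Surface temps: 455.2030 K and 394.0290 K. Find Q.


dT = 61.1740 K
Q = 388.6540 * 7.9920 * 61.1740 / 0.0550 = 3454799.1674 W

3454799.1674 W


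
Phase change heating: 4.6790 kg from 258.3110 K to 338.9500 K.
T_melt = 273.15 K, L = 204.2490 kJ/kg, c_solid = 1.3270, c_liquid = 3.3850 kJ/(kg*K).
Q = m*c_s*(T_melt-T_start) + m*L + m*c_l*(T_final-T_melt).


Q1 (sensible, solid) = 4.6790 * 1.3270 * 14.8390 = 92.1358 kJ
Q2 (latent) = 4.6790 * 204.2490 = 955.6811 kJ
Q3 (sensible, liquid) = 4.6790 * 3.3850 * 65.8000 = 1042.1677 kJ
Q_total = 2089.9846 kJ

2089.9846 kJ


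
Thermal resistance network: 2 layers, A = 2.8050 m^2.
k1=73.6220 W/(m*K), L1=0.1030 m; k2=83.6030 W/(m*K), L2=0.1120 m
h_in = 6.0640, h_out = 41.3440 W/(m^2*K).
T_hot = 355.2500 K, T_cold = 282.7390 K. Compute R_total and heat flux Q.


R_conv_in = 1/(6.0640*2.8050) = 0.0588
R_1 = 0.1030/(73.6220*2.8050) = 0.0005
R_2 = 0.1120/(83.6030*2.8050) = 0.0005
R_conv_out = 1/(41.3440*2.8050) = 0.0086
R_total = 0.0684 K/W
Q = 72.5110 / 0.0684 = 1060.2589 W

R_total = 0.0684 K/W, Q = 1060.2589 W


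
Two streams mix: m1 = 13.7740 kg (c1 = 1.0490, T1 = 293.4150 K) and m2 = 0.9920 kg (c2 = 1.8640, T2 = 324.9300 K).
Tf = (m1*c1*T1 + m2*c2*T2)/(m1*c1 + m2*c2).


num = 4840.3558
den = 16.2980
Tf = 296.9905 K

296.9905 K


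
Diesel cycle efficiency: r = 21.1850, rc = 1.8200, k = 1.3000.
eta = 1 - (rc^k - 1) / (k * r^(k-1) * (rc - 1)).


r^(k-1) = 2.4992
rc^k = 2.1782
eta = 0.5578 = 55.7774%

55.7774%


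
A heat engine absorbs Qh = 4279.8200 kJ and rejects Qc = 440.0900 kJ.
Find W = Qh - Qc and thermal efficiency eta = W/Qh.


W = 4279.8200 - 440.0900 = 3839.7300 kJ
eta = 3839.7300 / 4279.8200 = 0.8972 = 89.7171%

W = 3839.7300 kJ, eta = 89.7171%


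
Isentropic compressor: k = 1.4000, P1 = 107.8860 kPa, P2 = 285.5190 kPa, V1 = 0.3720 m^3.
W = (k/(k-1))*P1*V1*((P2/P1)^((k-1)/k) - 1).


(k-1)/k = 0.2857
(P2/P1)^exp = 1.3206
W = 3.5000 * 107.8860 * 0.3720 * (1.3206 - 1) = 45.0303 kJ

45.0303 kJ


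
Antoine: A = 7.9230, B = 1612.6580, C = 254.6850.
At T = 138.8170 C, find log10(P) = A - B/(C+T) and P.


C+T = 393.5020
B/(C+T) = 4.0982
log10(P) = 7.9230 - 4.0982 = 3.8248
P = 10^3.8248 = 6680.0453 mmHg

6680.0453 mmHg


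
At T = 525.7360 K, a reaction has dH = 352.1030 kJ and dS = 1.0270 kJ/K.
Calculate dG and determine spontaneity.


T*dS = 525.7360 * 1.0270 = 539.9309 kJ
dG = 352.1030 - 539.9309 = -187.8279 kJ (spontaneous)

dG = -187.8279 kJ, spontaneous


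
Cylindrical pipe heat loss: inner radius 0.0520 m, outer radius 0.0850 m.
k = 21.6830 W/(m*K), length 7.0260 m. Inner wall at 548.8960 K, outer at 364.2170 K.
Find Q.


dT = 184.6790 K
ln(ro/ri) = 0.4914
Q = 2*pi*21.6830*7.0260*184.6790 / 0.4914 = 359735.3229 W

359735.3229 W


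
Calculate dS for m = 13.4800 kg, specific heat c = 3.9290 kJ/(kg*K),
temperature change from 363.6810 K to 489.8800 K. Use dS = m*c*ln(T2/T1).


T2/T1 = 1.3470
ln(T2/T1) = 0.2979
dS = 13.4800 * 3.9290 * 0.2979 = 15.7768 kJ/K

15.7768 kJ/K


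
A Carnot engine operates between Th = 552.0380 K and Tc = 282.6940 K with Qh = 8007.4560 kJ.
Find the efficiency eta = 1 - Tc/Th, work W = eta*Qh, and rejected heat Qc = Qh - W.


eta = 1 - 282.6940/552.0380 = 0.4879
W = 0.4879 * 8007.4560 = 3906.9054 kJ
Qc = 8007.4560 - 3906.9054 = 4100.5506 kJ

eta = 48.7908%, W = 3906.9054 kJ, Qc = 4100.5506 kJ


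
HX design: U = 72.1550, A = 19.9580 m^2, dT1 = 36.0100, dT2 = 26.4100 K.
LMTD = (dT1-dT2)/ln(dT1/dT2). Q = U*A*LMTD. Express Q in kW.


LMTD = 30.9624 K
Q = 72.1550 * 19.9580 * 30.9624 = 44587.9404 W = 44.5879 kW

44.5879 kW


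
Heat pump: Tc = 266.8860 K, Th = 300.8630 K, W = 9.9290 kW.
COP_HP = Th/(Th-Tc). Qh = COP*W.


COP = 300.8630 / 33.9770 = 8.8549
Qh = 8.8549 * 9.9290 = 87.9203 kW

COP = 8.8549, Qh = 87.9203 kW


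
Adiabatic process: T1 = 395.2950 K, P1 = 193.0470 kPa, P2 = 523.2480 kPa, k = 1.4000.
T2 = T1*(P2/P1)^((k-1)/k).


(k-1)/k = 0.2857
(P2/P1)^exp = 1.3296
T2 = 395.2950 * 1.3296 = 525.5915 K

525.5915 K


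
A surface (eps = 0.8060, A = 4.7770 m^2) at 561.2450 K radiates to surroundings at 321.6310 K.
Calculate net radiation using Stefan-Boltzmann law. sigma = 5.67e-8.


T^4 = 9.9222e+10
Tsurr^4 = 1.0701e+10
Q = 0.8060 * 5.67e-8 * 4.7770 * 8.8521e+10 = 19325.0657 W

19325.0657 W


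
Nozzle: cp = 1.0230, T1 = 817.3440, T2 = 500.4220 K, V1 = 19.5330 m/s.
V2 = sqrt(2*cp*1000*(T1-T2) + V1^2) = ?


dT = 316.9220 K
2*cp*1000*dT = 648422.4120
V1^2 = 381.5381
V2 = sqrt(648803.9501) = 805.4837 m/s

805.4837 m/s


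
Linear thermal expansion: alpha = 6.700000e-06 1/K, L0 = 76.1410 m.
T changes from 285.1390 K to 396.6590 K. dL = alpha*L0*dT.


dT = 111.5200 K
dL = 6.700000e-06 * 76.1410 * 111.5200 = 0.056891 m
L_final = 76.197891 m

dL = 0.056891 m


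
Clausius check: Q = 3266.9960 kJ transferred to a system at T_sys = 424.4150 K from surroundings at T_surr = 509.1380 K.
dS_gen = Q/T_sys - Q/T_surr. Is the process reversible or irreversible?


dS_sys = 3266.9960/424.4150 = 7.6976 kJ/K
dS_surr = -3266.9960/509.1380 = -6.4167 kJ/K
dS_gen = 7.6976 - 6.4167 = 1.2809 kJ/K (irreversible)

dS_gen = 1.2809 kJ/K, irreversible


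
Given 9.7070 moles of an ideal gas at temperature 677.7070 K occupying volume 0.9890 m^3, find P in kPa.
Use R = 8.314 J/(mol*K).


P = nRT/V = 9.7070 * 8.314 * 677.7070 / 0.9890
= 54693.6644 / 0.9890 = 55301.9862 Pa = 55.3020 kPa

55.3020 kPa


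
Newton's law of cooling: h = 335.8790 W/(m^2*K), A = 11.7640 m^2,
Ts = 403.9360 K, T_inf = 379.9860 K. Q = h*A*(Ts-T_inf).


dT = 23.9500 K
Q = 335.8790 * 11.7640 * 23.9500 = 94633.1693 W

94633.1693 W


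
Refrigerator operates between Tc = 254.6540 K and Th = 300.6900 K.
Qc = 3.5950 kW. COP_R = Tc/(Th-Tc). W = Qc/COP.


COP = 254.6540 / 46.0360 = 5.5316
W = 3.5950 / 5.5316 = 0.6499 kW

COP = 5.5316, W = 0.6499 kW


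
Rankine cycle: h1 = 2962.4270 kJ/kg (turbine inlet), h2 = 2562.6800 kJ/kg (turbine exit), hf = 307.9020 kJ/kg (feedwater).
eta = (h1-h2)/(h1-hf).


W = 399.7470 kJ/kg
Q_in = 2654.5250 kJ/kg
eta = 0.1506 = 15.0591%

eta = 15.0591%


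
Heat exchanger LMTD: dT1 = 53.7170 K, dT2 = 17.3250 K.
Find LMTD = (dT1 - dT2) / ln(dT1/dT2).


dT1/dT2 = 3.1005
ln(dT1/dT2) = 1.1316
LMTD = 36.3920 / 1.1316 = 32.1604 K

32.1604 K


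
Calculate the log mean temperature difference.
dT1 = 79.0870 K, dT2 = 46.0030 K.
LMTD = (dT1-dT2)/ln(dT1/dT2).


dT1/dT2 = 1.7192
ln(dT1/dT2) = 0.5418
LMTD = 33.0840 / 0.5418 = 61.0584 K

61.0584 K


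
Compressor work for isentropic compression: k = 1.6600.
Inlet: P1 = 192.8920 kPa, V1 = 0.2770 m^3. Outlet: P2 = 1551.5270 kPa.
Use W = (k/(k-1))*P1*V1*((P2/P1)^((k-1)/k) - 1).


(k-1)/k = 0.3976
(P2/P1)^exp = 2.2908
W = 2.5152 * 192.8920 * 0.2770 * (2.2908 - 1) = 173.4735 kJ

173.4735 kJ


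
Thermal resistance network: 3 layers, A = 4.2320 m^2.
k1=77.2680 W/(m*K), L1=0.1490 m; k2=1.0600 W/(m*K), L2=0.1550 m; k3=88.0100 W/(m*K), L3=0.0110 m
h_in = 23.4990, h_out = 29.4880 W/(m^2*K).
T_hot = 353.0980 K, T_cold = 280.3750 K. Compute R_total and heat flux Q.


R_conv_in = 1/(23.4990*4.2320) = 0.0101
R_1 = 0.1490/(77.2680*4.2320) = 0.0005
R_2 = 0.1550/(1.0600*4.2320) = 0.0346
R_3 = 0.0110/(88.0100*4.2320) = 2.9534e-05
R_conv_out = 1/(29.4880*4.2320) = 0.0080
R_total = 0.0531 K/W
Q = 72.7230 / 0.0531 = 1369.3795 W

R_total = 0.0531 K/W, Q = 1369.3795 W


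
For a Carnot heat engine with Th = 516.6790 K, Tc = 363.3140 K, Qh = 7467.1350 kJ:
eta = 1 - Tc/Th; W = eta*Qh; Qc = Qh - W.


eta = 1 - 363.3140/516.6790 = 0.2968
W = 0.2968 * 7467.1350 = 2216.4577 kJ
Qc = 7467.1350 - 2216.4577 = 5250.6773 kJ

eta = 29.6828%, W = 2216.4577 kJ, Qc = 5250.6773 kJ


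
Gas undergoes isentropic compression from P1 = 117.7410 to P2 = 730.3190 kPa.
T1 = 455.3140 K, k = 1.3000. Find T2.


(k-1)/k = 0.2308
(P2/P1)^exp = 1.5237
T2 = 455.3140 * 1.5237 = 693.7695 K

693.7695 K


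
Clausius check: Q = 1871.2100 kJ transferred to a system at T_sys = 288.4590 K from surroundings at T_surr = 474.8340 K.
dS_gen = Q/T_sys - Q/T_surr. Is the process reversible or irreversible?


dS_sys = 1871.2100/288.4590 = 6.4869 kJ/K
dS_surr = -1871.2100/474.8340 = -3.9408 kJ/K
dS_gen = 6.4869 - 3.9408 = 2.5462 kJ/K (irreversible)

dS_gen = 2.5462 kJ/K, irreversible


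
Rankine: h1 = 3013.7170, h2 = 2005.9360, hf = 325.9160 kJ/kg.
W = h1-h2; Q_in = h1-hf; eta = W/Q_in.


W = 1007.7810 kJ/kg
Q_in = 2687.8010 kJ/kg
eta = 0.3749 = 37.4946%

eta = 37.4946%


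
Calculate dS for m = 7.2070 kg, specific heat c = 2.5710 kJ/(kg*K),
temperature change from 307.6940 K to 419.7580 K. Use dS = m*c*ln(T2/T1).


T2/T1 = 1.3642
ln(T2/T1) = 0.3106
dS = 7.2070 * 2.5710 * 0.3106 = 5.7547 kJ/K

5.7547 kJ/K


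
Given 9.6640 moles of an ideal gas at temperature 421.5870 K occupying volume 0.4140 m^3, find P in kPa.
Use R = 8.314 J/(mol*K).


P = nRT/V = 9.6640 * 8.314 * 421.5870 / 0.4140
= 33873.0382 / 0.4140 = 81818.9329 Pa = 81.8189 kPa

81.8189 kPa


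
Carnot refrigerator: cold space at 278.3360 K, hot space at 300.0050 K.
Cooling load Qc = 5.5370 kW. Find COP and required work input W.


COP = 278.3360 / 21.6690 = 12.8449
W = 5.5370 / 12.8449 = 0.4311 kW

COP = 12.8449, W = 0.4311 kW


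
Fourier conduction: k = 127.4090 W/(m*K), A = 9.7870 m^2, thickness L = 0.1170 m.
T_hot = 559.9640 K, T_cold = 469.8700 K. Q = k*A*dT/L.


dT = 90.0940 K
Q = 127.4090 * 9.7870 * 90.0940 / 0.1170 = 960195.5807 W

960195.5807 W


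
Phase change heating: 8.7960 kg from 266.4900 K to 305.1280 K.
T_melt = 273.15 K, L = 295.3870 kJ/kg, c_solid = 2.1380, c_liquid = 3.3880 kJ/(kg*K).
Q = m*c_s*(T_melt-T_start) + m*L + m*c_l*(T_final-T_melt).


Q1 (sensible, solid) = 8.7960 * 2.1380 * 6.6600 = 125.2469 kJ
Q2 (latent) = 8.7960 * 295.3870 = 2598.2241 kJ
Q3 (sensible, liquid) = 8.7960 * 3.3880 * 31.9780 = 952.9715 kJ
Q_total = 3676.4425 kJ

3676.4425 kJ


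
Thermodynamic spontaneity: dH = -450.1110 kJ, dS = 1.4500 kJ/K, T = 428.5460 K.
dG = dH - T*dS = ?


T*dS = 428.5460 * 1.4500 = 621.3917 kJ
dG = -450.1110 - 621.3917 = -1071.5027 kJ (spontaneous)

dG = -1071.5027 kJ, spontaneous


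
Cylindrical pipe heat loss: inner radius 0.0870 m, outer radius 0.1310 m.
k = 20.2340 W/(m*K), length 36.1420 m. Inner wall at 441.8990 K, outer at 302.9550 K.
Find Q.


dT = 138.9440 K
ln(ro/ri) = 0.4093
Q = 2*pi*20.2340*36.1420*138.9440 / 0.4093 = 1559851.6736 W

1559851.6736 W


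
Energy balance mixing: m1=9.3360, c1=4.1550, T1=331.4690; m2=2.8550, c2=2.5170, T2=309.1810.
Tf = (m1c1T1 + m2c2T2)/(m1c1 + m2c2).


num = 15079.8260
den = 45.9771
Tf = 327.9855 K

327.9855 K


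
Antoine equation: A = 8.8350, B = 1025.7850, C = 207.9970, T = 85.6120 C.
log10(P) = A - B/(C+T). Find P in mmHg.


C+T = 293.6090
B/(C+T) = 3.4937
log10(P) = 8.8350 - 3.4937 = 5.3413
P = 10^5.3413 = 219426.4496 mmHg

219426.4496 mmHg


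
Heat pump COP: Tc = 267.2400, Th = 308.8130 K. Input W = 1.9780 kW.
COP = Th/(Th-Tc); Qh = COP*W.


COP = 308.8130 / 41.5730 = 7.4282
Qh = 7.4282 * 1.9780 = 14.6930 kW

COP = 7.4282, Qh = 14.6930 kW


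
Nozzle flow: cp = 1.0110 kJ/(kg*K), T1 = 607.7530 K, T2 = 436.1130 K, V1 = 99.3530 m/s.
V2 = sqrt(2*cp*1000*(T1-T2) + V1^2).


dT = 171.6400 K
2*cp*1000*dT = 347056.0800
V1^2 = 9871.0186
V2 = sqrt(356927.0986) = 597.4338 m/s

597.4338 m/s


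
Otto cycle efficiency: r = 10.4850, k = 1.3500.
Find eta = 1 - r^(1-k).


r^(k-1) = 2.2761
eta = 1 - 1/2.2761 = 0.5607 = 56.0660%

56.0660%


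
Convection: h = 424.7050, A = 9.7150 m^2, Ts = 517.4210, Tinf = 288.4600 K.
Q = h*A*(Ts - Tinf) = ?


dT = 228.9610 K
Q = 424.7050 * 9.7150 * 228.9610 = 944695.1638 W

944695.1638 W


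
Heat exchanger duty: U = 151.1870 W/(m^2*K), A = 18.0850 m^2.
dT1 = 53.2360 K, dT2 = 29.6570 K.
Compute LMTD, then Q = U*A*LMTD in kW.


LMTD = 40.3035 K
Q = 151.1870 * 18.0850 * 40.3035 = 110198.3910 W = 110.1984 kW

110.1984 kW


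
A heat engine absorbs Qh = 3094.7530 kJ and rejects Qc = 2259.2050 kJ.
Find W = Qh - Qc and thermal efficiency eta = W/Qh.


W = 3094.7530 - 2259.2050 = 835.5480 kJ
eta = 835.5480 / 3094.7530 = 0.2700 = 26.9989%

W = 835.5480 kJ, eta = 26.9989%


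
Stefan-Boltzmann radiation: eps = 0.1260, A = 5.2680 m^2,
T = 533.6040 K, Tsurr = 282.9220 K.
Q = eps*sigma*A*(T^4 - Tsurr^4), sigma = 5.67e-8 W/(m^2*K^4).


T^4 = 8.1073e+10
Tsurr^4 = 6.4072e+09
Q = 0.1260 * 5.67e-8 * 5.2680 * 7.4666e+10 = 2810.0968 W

2810.0968 W


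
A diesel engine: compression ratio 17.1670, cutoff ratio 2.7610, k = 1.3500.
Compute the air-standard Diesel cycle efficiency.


r^(k-1) = 2.7048
rc^k = 3.9395
eta = 0.5429 = 54.2875%

54.2875%


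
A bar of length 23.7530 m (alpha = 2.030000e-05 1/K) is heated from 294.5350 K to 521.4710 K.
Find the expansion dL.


dT = 226.9360 K
dL = 2.030000e-05 * 23.7530 * 226.9360 = 0.109425 m
L_final = 23.862425 m

dL = 0.109425 m


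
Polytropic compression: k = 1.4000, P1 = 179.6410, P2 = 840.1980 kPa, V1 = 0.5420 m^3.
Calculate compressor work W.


(k-1)/k = 0.2857
(P2/P1)^exp = 1.5539
W = 3.5000 * 179.6410 * 0.5420 * (1.5539 - 1) = 188.7559 kJ

188.7559 kJ


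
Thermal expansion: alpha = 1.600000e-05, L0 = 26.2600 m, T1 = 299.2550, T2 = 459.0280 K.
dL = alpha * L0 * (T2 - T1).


dT = 159.7730 K
dL = 1.600000e-05 * 26.2600 * 159.7730 = 0.067130 m
L_final = 26.327130 m

dL = 0.067130 m


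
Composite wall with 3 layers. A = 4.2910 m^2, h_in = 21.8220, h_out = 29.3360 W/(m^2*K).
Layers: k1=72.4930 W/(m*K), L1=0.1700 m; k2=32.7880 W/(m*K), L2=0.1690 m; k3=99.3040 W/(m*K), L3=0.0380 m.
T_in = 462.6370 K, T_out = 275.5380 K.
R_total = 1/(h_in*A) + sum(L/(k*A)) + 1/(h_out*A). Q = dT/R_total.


R_conv_in = 1/(21.8220*4.2910) = 0.0107
R_1 = 0.1700/(72.4930*4.2910) = 0.0005
R_2 = 0.1690/(32.7880*4.2910) = 0.0012
R_3 = 0.0380/(99.3040*4.2910) = 8.9178e-05
R_conv_out = 1/(29.3360*4.2910) = 0.0079
R_total = 0.0205 K/W
Q = 187.0990 / 0.0205 = 9144.4876 W

R_total = 0.0205 K/W, Q = 9144.4876 W


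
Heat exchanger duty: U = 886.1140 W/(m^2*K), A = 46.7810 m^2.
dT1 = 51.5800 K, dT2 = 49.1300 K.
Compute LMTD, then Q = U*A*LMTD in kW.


LMTD = 50.3451 K
Q = 886.1140 * 46.7810 * 50.3451 = 2086969.0258 W = 2086.9690 kW

2086.9690 kW


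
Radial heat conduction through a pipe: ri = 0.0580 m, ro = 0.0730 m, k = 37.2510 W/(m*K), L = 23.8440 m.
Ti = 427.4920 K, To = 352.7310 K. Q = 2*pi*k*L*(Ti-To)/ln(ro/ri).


dT = 74.7610 K
ln(ro/ri) = 0.2300
Q = 2*pi*37.2510*23.8440*74.7610 / 0.2300 = 1813899.2425 W

1813899.2425 W
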